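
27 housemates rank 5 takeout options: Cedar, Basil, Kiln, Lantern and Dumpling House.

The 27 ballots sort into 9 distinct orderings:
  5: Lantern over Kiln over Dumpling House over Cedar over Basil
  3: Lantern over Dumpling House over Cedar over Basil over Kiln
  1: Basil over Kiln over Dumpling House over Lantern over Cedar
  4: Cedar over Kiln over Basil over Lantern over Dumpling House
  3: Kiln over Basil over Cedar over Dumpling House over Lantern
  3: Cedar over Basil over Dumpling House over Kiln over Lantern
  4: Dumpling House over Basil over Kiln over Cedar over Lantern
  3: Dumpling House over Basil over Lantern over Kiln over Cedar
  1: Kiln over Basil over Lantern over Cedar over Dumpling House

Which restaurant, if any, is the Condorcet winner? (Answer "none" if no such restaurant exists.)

none

Pairwise majorities:
Cedar vs Basil: Cedar preferred on 5+3+4+3 = 15 ballots; Cedar wins 15–12.
Cedar vs Kiln: Kiln wins 17–10.
Cedar vs Lantern: Cedar preferred on 4+3+3+4 = 14 ballots; Cedar wins 14–13.
Cedar vs Dumpling House: Dumpling House wins 16–11.
Basil vs Kiln: Basil preferred on 3+1+3+4+3 = 14 ballots; Basil wins 14–13.
Basil–Lantern: Basil 19–8.
Basil vs Dumpling House: Basil preferred on 1+4+3+3+1 = 12 ballots; Dumpling House wins 15–12.
Kiln vs Lantern: 1+4+3+3+4+1 = 16 for Kiln, 11 for Lantern — Kiln by 16–11.
Kiln vs Dumpling House: Kiln wins 14–13.
Lantern vs Dumpling House: Lantern is ranked higher on 5+3+4+1 = 13 ballots, Dumpling House on 14. Dumpling House wins 14–13.
Every restaurant loses at least once (Cedar loses to Kiln; Basil loses to Cedar; Kiln loses to Basil; Lantern loses to Cedar; Dumpling House loses to Kiln). The majority relation contains the cycle Cedar → Basil → Kiln → Cedar, so there is no Condorcet winner.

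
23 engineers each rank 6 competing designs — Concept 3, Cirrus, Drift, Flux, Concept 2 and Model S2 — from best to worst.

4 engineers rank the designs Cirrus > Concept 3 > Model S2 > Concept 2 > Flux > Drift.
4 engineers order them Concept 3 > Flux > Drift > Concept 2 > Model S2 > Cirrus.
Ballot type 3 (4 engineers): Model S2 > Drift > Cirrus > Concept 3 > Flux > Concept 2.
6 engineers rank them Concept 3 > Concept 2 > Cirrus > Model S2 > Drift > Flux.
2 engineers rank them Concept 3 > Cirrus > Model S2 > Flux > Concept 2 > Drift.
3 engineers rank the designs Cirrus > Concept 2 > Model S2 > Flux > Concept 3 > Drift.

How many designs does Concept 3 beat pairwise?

5

Concept 3 against each rival (23 engineers):
Concept 3 vs Cirrus: Concept 3 wins 12–11.
Concept 3 vs Drift: Concept 3 wins 19–4.
Concept 3 vs Flux: 20 to 3, Concept 3.
Concept 3 vs Concept 2: Concept 3 preferred on 4+4+4+6+2 = 20 ballots; Concept 3 wins 20–3.
Concept 3–Model S2: Concept 3 16–7.
Concept 3 beats Cirrus, Drift, Flux, Concept 2, Model S2 — 5 pairwise wins.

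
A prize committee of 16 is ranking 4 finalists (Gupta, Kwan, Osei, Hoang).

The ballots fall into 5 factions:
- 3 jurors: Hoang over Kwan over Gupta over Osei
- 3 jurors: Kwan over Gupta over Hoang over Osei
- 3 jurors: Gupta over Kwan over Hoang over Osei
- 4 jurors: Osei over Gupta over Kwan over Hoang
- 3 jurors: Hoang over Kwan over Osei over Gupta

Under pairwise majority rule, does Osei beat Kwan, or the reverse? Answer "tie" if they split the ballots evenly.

Ballots ranking Osei above Kwan: 4.
Ballots ranking Kwan above Osei: 16 − 4 = 12.
Kwan wins the head-to-head 12–4.

Kwan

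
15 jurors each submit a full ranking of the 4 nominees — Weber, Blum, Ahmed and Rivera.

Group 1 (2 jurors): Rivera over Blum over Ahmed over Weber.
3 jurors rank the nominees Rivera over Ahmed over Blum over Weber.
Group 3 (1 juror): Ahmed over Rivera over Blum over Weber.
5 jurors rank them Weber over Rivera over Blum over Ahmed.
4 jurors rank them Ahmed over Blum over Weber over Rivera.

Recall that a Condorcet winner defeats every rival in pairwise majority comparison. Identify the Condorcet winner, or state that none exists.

none

Head-to-head results (15 jurors):
Weber vs Blum: Weber is ranked higher on 5 ballots, Blum on 10. Blum wins 10–5.
Weber vs Ahmed: Ahmed, 10–5.
Weber vs Rivera: 9 to 6, Weber.
Blum vs Ahmed: Blum is ranked higher on 2+5 = 7 ballots, Ahmed on 8. Ahmed wins 8–7.
Blum vs Rivera: Blum is ranked higher on 4 ballots, Rivera on 11. Rivera wins 11–4.
Ahmed vs Rivera: Rivera wins 10–5.
Every nominee loses at least once (Weber loses to Blum; Blum loses to Ahmed; Ahmed loses to Rivera; Rivera loses to Weber). The majority relation contains the cycle Weber > Rivera > Blum > Weber, so there is no Condorcet winner.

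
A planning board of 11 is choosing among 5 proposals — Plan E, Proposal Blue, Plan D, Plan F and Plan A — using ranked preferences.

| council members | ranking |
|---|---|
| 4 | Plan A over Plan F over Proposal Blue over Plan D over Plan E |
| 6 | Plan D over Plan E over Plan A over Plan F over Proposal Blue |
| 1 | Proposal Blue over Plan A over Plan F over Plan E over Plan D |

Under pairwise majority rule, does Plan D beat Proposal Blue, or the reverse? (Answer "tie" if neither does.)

Ballots ranking Plan D above Proposal Blue: 6.
Ballots ranking Proposal Blue above Plan D: 11 − 6 = 5.
Plan D wins the head-to-head 6–5.

Plan D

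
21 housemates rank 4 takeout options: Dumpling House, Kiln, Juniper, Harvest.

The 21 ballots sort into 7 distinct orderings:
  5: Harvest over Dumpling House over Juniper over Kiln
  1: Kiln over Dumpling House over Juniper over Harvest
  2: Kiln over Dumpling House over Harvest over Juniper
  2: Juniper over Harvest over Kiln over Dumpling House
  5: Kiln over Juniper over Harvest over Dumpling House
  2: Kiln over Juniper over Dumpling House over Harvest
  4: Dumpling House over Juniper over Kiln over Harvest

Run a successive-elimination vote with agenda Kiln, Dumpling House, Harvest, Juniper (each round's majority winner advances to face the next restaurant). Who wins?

Round 1: Kiln vs Dumpling House — 12–9, Kiln advances.
Round 2: Kiln vs Harvest — 14–7, Kiln advances.
Round 3: Kiln vs Juniper — 10–11, Juniper advances.
The agenda winner is Juniper.

Juniper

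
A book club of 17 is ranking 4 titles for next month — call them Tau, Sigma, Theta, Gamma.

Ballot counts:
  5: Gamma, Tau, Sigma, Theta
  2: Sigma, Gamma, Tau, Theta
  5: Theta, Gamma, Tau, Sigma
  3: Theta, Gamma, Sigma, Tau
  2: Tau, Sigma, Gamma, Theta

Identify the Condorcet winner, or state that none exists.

Gamma

Head-to-head results (17 members):
Tau vs Sigma: Tau wins 12–5.
Tau vs Theta: Tau wins 9–8.
Tau–Gamma: Gamma 15–2.
Sigma–Theta: Sigma 9–8.
Sigma vs Gamma: Gamma wins 13–4.
Theta–Gamma: Gamma 9–8.
Gamma beats each of Tau, Sigma, Theta — Gamma is the Condorcet winner.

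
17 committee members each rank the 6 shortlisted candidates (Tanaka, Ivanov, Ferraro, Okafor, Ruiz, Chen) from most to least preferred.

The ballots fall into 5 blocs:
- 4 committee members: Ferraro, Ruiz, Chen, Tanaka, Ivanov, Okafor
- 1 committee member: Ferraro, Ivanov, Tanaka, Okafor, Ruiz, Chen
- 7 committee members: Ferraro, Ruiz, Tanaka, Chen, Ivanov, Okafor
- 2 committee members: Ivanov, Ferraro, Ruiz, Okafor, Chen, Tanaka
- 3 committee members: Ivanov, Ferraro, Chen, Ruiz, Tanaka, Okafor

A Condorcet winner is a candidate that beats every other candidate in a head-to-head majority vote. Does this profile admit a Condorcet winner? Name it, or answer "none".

Ferraro

Head-to-head results (17 committee members):
Tanaka–Ivanov: Tanaka 11–6.
Tanaka vs Ferraro: Ferraro, 17–0.
Tanaka vs Okafor: Tanaka wins 15–2.
Tanaka vs Ruiz: Ruiz wins 16–1.
Tanaka vs Chen: Chen, 9–8.
Ivanov vs Ferraro: Ferraro wins 12–5.
Ivanov–Okafor: Ivanov 17–0.
Ivanov vs Ruiz: Ruiz, 11–6.
Ivanov vs Chen: Chen wins 11–6.
Ferraro vs Okafor: Ferraro, 17–0.
Ferraro–Ruiz: Ferraro 17–0.
Ferraro vs Chen: Ferraro wins 17–0.
Okafor vs Ruiz: Ruiz, 16–1.
Okafor vs Chen: Chen wins 14–3.
Ruiz vs Chen: Ruiz wins 14–3.
Ferraro wins every pairwise contest, so Ferraro is the Condorcet winner.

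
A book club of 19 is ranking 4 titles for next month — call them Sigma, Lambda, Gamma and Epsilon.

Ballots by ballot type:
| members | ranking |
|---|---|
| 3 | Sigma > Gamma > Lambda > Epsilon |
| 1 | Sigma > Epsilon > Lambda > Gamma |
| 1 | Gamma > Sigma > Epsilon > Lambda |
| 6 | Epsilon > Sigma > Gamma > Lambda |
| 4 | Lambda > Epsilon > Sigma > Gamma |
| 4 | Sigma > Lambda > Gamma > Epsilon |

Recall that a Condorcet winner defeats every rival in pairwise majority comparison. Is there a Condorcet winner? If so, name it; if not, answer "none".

none

Pairwise majorities:
Sigma–Lambda: Sigma 15–4.
Sigma vs Gamma: Sigma wins 18–1.
Sigma vs Epsilon: Epsilon, 10–9.
Lambda vs Gamma: Gamma, 10–9.
Lambda–Epsilon: Lambda 11–8.
Gamma–Epsilon: Epsilon 11–8.
Each book drops at least one matchup (Sigma loses to Epsilon; Lambda loses to Sigma; Gamma loses to Sigma; Epsilon loses to Lambda); the cycle Sigma → Lambda → Epsilon → Sigma rules out a Condorcet winner.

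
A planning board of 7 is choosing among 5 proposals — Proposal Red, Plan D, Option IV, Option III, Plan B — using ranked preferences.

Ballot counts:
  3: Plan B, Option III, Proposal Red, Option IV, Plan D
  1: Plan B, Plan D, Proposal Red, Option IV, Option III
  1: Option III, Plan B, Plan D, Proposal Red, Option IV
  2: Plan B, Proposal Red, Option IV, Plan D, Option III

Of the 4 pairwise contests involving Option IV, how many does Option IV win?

1

Option IV against each rival (7 council members):
Option IV–Proposal Red: Proposal Red 7–0.
Option IV vs Plan D: Option IV preferred on 3+2 = 5 ballots; Option IV wins 5–2.
Option IV vs Option III: 1+2 = 3 for Option IV, 4 for Option III — Option III by 4–3.
Option IV vs Plan B: Plan B, 7–0.
Option IV beats Plan D; loses to Proposal Red, Option III, Plan B — 1 pairwise win.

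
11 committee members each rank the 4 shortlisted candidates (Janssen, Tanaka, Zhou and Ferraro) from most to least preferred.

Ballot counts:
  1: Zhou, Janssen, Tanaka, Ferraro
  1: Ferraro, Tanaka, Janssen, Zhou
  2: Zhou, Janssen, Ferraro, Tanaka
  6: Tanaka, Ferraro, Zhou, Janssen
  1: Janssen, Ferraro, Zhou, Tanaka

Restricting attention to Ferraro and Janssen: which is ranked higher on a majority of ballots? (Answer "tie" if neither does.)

Ferraro

Ballots ranking Ferraro above Janssen: 1 + 6 = 7.
Ballots ranking Janssen above Ferraro: 11 − 7 = 4.
Ferraro wins the head-to-head 7–4.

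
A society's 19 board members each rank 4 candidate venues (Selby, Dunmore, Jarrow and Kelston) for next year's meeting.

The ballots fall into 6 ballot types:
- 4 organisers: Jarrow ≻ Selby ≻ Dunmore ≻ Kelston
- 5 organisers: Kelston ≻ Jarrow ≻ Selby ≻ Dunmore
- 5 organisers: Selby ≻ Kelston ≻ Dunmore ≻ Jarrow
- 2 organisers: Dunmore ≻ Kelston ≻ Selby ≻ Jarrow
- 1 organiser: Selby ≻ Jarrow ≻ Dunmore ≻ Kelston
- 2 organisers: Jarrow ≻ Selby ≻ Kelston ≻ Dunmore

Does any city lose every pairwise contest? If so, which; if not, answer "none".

Dunmore

Head-to-head results (19 organisers):
Selby vs Dunmore: Selby, 17–2.
Selby vs Jarrow: Jarrow, 11–8.
Selby–Kelston: Selby 12–7.
Dunmore vs Jarrow: 7 to 12, Jarrow.
Dunmore vs Kelston: Kelston wins 12–7.
Jarrow vs Kelston: Jarrow is ranked higher on 4+1+2 = 7 ballots, Kelston on 12. Kelston wins 12–7.
Dunmore loses to every other city — it is the Condorcet loser.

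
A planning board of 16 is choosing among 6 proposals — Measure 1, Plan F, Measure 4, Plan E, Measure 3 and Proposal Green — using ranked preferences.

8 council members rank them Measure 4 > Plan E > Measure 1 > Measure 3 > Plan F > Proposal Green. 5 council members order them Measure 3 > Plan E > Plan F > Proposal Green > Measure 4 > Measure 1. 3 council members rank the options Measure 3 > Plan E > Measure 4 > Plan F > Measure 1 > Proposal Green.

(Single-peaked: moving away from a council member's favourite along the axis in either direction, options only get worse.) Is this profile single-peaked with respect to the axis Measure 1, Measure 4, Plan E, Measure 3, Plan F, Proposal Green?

Axis positions: Measure 1=1, Measure 4=2, Plan E=3, Measure 3=4, Plan F=5, Proposal Green=6.
Ballot type 1 (peak Measure 4 at position 2): ranking walks positions 2-3-1-4-5-6, expanding outward from the peak — single-peaked.
Ballot type 2 (peak Measure 3 at position 4): ranking walks positions 4-3-5-6-2-1, expanding outward from the peak — single-peaked.
Ballot type 3 (peak Measure 3 at position 4): ranking walks positions 4-3-2-5-1-6, expanding outward from the peak — single-peaked.
Every ranking is single-peaked on this axis.

yes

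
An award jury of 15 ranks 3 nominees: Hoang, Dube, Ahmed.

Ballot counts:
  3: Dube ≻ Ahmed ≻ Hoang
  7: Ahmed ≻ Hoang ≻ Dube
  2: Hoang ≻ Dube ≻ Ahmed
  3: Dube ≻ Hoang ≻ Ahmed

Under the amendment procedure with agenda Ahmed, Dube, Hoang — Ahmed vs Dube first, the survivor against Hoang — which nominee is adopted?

Hoang

Round 1: Ahmed vs Dube — 7–8, Dube advances.
Round 2: Dube vs Hoang — 6–9, Hoang advances.
The agenda winner is Hoang.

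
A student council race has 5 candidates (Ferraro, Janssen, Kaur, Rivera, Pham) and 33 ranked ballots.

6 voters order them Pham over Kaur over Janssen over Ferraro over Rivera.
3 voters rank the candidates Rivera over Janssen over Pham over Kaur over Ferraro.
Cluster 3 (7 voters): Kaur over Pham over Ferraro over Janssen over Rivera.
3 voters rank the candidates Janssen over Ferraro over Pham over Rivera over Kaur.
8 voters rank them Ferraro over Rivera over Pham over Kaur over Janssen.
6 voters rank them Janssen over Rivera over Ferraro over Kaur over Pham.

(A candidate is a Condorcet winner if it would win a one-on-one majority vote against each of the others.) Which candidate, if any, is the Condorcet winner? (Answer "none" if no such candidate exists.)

Head-to-head results (33 voters):
Ferraro vs Janssen: Janssen, 18–15.
Ferraro vs Kaur: Ferraro wins 17–16.
Ferraro vs Rivera: Ferraro preferred on 6+7+3+8 = 24 ballots; Ferraro wins 24–9.
Ferraro vs Pham: Ferraro, 17–16.
Janssen vs Kaur: 3+3+6 = 12 for Janssen, 21 for Kaur — Kaur by 21–12.
Janssen vs Rivera: 6+7+3+6 = 22 for Janssen, 11 for Rivera — Janssen by 22–11.
Janssen–Pham: Pham 21–12.
Kaur vs Rivera: Rivera wins 20–13.
Kaur vs Pham: Pham wins 20–13.
Rivera vs Pham: Rivera wins 17–16.
No candidate is unbeaten: Ferraro loses to Janssen; Janssen loses to Kaur; Kaur loses to Ferraro; Rivera loses to Ferraro; Pham loses to Ferraro. In particular Ferraro beats Kaur beats Janssen beats Ferraro is a majority cycle — no Condorcet winner exists.

none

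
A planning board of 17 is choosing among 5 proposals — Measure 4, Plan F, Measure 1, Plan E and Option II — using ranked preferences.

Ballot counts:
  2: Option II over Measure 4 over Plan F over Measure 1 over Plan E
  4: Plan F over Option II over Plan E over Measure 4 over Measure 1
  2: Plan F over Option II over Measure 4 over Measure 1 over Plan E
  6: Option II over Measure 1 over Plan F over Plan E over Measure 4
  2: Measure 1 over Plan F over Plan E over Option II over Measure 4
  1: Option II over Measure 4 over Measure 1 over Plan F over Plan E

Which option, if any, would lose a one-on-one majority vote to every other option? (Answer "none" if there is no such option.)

Head-to-head results (17 council members):
Measure 4 vs Plan F: Plan F wins 14–3.
Measure 4 vs Measure 1: Measure 4 is ranked higher on 2+4+2+1 = 9 ballots, Measure 1 on 8. Measure 4 wins 9–8.
Measure 4 vs Plan E: Measure 4 preferred on 2+2+1 = 5 ballots; Plan E wins 12–5.
Measure 4 vs Option II: 0 for Measure 4, 17 for Option II — Option II by 17–0.
Plan F–Measure 1: Measure 1 9–8.
Plan F vs Plan E: 17 to 0, Plan F.
Plan F vs Option II: Option II, 9–8.
Measure 1 vs Plan E: Measure 1 wins 13–4.
Measure 1 vs Option II: 2 to 15, Option II.
Plan E vs Option II: Plan E preferred on 2 ballots; Option II wins 15–2.
Every option wins at least one matchup (Measure 4 beats Measure 1; Plan F beats Measure 4; Measure 1 beats Plan F; Plan E beats Measure 4; Option II beats Measure 4), so there is no Condorcet loser.

none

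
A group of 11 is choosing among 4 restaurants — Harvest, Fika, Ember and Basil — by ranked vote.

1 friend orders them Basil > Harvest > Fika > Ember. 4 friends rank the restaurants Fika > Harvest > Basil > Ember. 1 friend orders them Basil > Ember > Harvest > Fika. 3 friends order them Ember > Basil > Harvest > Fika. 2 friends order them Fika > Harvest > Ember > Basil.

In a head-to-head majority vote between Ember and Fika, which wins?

Fika

Ballots ranking Ember above Fika: 1 + 3 = 4.
Ballots ranking Fika above Ember: 11 − 4 = 7.
Fika wins the head-to-head 7–4.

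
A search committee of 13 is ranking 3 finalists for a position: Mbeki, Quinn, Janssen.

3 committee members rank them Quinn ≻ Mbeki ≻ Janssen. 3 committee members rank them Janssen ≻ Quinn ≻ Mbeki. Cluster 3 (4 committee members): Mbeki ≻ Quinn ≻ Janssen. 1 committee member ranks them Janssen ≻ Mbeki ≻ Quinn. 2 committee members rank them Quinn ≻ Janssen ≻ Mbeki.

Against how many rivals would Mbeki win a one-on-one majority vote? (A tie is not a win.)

Mbeki against each rival (13 committee members):
Mbeki vs Quinn: Mbeki is ranked higher on 4+1 = 5 ballots, Quinn on 8. Quinn wins 8–5.
Mbeki vs Janssen: Mbeki, 7–6.
Mbeki beats Janssen; loses to Quinn — 1 pairwise win.

1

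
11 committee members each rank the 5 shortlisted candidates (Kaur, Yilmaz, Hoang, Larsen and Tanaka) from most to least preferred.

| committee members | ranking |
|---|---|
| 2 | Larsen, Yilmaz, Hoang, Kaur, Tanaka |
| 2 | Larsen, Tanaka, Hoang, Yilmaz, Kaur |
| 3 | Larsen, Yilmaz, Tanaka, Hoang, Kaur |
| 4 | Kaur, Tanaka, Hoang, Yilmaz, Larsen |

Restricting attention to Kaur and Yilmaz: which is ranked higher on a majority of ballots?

Yilmaz

Ballots ranking Kaur above Yilmaz: 4.
Ballots ranking Yilmaz above Kaur: 11 − 4 = 7.
Yilmaz wins the head-to-head 7–4.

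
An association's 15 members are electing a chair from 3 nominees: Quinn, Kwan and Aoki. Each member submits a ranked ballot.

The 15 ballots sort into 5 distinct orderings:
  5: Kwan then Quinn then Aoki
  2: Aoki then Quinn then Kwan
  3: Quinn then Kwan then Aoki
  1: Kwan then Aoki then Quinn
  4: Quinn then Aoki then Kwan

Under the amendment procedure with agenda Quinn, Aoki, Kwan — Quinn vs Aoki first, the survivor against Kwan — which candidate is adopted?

Round 1: Quinn vs Aoki — 12–3, Quinn advances.
Round 2: Quinn vs Kwan — 9–6, Quinn advances.
The agenda winner is Quinn.

Quinn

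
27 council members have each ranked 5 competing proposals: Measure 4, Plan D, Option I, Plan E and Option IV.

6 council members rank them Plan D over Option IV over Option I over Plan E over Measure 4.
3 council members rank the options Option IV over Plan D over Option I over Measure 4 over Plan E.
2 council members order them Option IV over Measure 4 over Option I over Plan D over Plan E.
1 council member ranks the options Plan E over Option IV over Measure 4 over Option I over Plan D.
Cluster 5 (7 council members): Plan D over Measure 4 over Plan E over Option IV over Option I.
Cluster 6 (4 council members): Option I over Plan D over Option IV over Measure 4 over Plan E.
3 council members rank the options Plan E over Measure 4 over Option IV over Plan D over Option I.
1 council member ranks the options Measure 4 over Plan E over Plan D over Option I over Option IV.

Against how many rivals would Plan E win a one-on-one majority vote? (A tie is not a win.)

0

Plan E against each rival (27 council members):
Plan E vs Measure 4: Measure 4, 17–10.
Plan E vs Plan D: Plan D wins 22–5.
Plan E vs Option I: Option I wins 15–12.
Plan E vs Option IV: Option IV wins 15–12.
Plan E beats no one; loses to Measure 4, Plan D, Option I, Option IV — 0 pairwise wins.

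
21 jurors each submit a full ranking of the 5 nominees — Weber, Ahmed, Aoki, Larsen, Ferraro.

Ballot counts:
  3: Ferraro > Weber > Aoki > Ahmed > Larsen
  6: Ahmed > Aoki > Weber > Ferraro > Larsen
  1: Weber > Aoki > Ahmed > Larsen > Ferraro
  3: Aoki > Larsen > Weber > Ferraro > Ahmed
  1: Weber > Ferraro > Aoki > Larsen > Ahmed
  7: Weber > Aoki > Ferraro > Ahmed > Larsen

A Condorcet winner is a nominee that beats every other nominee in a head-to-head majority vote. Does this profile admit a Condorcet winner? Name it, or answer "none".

Weber

Head-to-head results (21 jurors):
Weber vs Ahmed: Weber preferred on 3+1+3+1+7 = 15 ballots; Weber wins 15–6.
Weber vs Aoki: Weber is ranked higher on 3+1+1+7 = 12 ballots, Aoki on 9. Weber wins 12–9.
Weber vs Larsen: 3+6+1+1+7 = 18 for Weber, 3 for Larsen — Weber by 18–3.
Weber vs Ferraro: Weber preferred on 6+1+3+1+7 = 18 ballots; Weber wins 18–3.
Ahmed vs Aoki: 6 for Ahmed, 15 for Aoki — Aoki by 15–6.
Ahmed vs Larsen: Ahmed preferred on 3+6+1+7 = 17 ballots; Ahmed wins 17–4.
Ahmed vs Ferraro: Ahmed preferred on 6+1 = 7 ballots; Ferraro wins 14–7.
Aoki vs Larsen: 21 to 0, Aoki.
Aoki vs Ferraro: Aoki preferred on 6+1+3+7 = 17 ballots; Aoki wins 17–4.
Larsen vs Ferraro: Larsen is ranked higher on 1+3 = 4 ballots, Ferraro on 17. Ferraro wins 17–4.
Weber wins every pairwise contest, so Weber is the Condorcet winner.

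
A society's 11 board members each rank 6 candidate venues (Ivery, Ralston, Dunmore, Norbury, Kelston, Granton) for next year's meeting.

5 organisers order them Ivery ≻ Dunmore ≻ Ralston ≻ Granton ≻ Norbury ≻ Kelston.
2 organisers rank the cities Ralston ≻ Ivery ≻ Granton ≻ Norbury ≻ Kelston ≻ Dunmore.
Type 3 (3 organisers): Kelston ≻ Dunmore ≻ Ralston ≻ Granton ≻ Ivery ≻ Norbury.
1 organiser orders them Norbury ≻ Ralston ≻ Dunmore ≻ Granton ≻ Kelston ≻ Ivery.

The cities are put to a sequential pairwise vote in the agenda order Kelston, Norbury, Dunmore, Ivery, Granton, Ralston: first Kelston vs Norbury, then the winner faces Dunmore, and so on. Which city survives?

Ralston

Round 1: Kelston vs Norbury — 3–8, Norbury advances.
Round 2: Norbury vs Dunmore — 3–8, Dunmore advances.
Round 3: Dunmore vs Ivery — 4–7, Ivery advances.
Round 4: Ivery vs Granton — 7–4, Ivery advances.
Round 5: Ivery vs Ralston — 5–6, Ralston advances.
Ralston survives the agenda.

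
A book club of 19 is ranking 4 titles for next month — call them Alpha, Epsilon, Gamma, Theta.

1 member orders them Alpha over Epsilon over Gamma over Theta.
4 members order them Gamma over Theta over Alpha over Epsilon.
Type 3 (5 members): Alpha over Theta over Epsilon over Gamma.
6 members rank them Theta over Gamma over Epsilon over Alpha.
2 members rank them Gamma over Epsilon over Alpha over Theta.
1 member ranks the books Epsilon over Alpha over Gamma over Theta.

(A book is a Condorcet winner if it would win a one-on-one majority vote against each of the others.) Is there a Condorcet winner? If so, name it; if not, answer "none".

Pairwise majorities:
Alpha vs Epsilon: Alpha wins 10–9.
Alpha vs Gamma: Alpha is ranked higher on 1+5+1 = 7 ballots, Gamma on 12. Gamma wins 12–7.
Alpha vs Theta: Theta, 10–9.
Epsilon vs Gamma: 7 to 12, Gamma.
Epsilon vs Theta: Epsilon preferred on 1+2+1 = 4 ballots; Theta wins 15–4.
Gamma vs Theta: Theta, 11–8.
Theta beats each of Alpha, Epsilon, Gamma — Theta is the Condorcet winner.

Theta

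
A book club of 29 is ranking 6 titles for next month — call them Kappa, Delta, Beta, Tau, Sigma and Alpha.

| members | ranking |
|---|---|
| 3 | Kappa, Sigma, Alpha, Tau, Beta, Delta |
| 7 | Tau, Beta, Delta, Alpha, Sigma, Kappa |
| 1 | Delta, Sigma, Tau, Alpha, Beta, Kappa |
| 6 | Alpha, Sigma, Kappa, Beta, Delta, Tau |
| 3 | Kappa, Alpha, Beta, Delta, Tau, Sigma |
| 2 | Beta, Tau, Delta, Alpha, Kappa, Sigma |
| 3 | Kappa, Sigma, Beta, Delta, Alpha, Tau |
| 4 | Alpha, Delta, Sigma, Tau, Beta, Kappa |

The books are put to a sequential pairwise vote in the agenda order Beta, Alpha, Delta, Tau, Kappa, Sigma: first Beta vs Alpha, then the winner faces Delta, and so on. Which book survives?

Round 1: Beta vs Alpha — 12–17, Alpha advances.
Round 2: Alpha vs Delta — 16–13, Alpha advances.
Round 3: Alpha vs Tau — 19–10, Alpha advances.
Round 4: Alpha vs Kappa — 20–9, Alpha advances.
Round 5: Alpha vs Sigma — 22–7, Alpha advances.
The agenda winner is Alpha.

Alpha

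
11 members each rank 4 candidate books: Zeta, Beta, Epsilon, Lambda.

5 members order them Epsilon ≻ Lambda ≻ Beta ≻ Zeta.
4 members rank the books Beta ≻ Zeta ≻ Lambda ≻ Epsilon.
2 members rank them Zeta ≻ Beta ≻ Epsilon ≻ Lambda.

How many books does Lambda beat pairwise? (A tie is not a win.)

0

Lambda against each rival (11 members):
Lambda vs Zeta: 5 for Lambda, 6 for Zeta — Zeta by 6–5.
Lambda vs Beta: Lambda preferred on 5 ballots; Beta wins 6–5.
Lambda vs Epsilon: 4 to 7, Epsilon.
Lambda beats no one; loses to Zeta, Beta, Epsilon — 0 pairwise wins.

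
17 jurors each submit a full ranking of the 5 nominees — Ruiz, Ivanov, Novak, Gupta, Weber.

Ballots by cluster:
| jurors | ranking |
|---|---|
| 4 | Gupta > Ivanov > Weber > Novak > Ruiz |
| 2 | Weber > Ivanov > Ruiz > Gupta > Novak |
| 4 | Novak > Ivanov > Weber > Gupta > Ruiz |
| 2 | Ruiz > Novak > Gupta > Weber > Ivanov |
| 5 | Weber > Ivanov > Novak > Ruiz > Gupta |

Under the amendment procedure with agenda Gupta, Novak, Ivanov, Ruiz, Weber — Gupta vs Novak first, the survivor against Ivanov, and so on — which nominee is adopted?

Weber

Round 1: Gupta vs Novak — 6–11, Novak advances.
Round 2: Novak vs Ivanov — 6–11, Ivanov advances.
Round 3: Ivanov vs Ruiz — 15–2, Ivanov advances.
Round 4: Ivanov vs Weber — 8–9, Weber advances.
Weber survives the agenda.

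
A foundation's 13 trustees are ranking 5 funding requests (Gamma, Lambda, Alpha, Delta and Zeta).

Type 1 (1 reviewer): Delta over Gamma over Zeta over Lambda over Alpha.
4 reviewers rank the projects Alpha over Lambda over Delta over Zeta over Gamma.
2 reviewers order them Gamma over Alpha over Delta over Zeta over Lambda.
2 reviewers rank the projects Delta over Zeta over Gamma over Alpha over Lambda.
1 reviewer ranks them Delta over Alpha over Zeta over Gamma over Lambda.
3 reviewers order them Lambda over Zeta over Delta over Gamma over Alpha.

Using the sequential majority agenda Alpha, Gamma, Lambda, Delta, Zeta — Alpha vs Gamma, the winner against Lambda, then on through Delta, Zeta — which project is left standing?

Lambda

Round 1: Alpha vs Gamma — 5–8, Gamma advances.
Round 2: Gamma vs Lambda — 6–7, Lambda advances.
Round 3: Lambda vs Delta — 7–6, Lambda advances.
Round 4: Lambda vs Zeta — 7–6, Lambda advances.
The agenda winner is Lambda.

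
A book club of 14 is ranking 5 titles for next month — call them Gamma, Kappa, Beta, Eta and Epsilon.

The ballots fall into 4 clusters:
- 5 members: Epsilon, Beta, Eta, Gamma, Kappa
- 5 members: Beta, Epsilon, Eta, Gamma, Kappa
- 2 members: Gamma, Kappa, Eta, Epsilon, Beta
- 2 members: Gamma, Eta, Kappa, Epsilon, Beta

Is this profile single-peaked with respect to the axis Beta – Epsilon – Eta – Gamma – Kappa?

Axis positions: Beta=1, Epsilon=2, Eta=3, Gamma=4, Kappa=5.
Cluster 1 (peak Epsilon at position 2): ranking walks positions 2-1-3-4-5, expanding outward from the peak — single-peaked.
Cluster 2 (peak Beta at position 1): ranking walks positions 1-2-3-4-5, expanding outward from the peak — single-peaked.
Cluster 3 (peak Gamma at position 4): ranking walks positions 4-5-3-2-1, expanding outward from the peak — single-peaked.
Cluster 4 (peak Gamma at position 4): ranking walks positions 4-3-5-2-1, expanding outward from the peak — single-peaked.
Every ranking is single-peaked on this axis.

yes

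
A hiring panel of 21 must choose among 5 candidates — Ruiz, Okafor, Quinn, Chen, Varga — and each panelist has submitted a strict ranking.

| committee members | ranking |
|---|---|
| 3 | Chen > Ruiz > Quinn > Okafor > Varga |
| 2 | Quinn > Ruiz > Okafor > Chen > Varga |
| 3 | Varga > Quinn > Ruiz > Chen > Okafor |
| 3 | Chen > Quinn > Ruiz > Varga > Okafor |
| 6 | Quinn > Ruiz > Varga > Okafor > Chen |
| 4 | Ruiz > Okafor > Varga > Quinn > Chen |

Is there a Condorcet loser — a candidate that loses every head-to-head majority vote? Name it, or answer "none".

Head-to-head results (21 committee members):
Ruiz vs Okafor: Ruiz, 21–0.
Ruiz–Quinn: Quinn 14–7.
Ruiz vs Chen: Ruiz is ranked higher on 2+3+6+4 = 15 ballots, Chen on 6. Ruiz wins 15–6.
Ruiz vs Varga: Ruiz preferred on 3+2+3+6+4 = 18 ballots; Ruiz wins 18–3.
Okafor vs Quinn: Quinn wins 17–4.
Okafor vs Chen: Okafor wins 12–9.
Okafor vs Varga: Okafor is ranked higher on 3+2+4 = 9 ballots, Varga on 12. Varga wins 12–9.
Quinn vs Chen: Quinn, 15–6.
Quinn vs Varga: 14 to 7, Quinn.
Chen vs Varga: Chen is ranked higher on 3+2+3 = 8 ballots, Varga on 13. Varga wins 13–8.
Only Chen has no wins; Chen is the Condorcet loser.

Chen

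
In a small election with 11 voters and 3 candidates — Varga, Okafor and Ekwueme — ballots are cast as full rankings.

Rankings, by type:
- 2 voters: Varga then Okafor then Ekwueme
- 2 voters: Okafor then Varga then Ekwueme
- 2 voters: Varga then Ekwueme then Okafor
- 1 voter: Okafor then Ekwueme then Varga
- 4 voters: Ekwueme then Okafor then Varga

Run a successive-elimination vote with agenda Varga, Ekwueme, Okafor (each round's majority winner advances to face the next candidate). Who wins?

Round 1: Varga vs Ekwueme — 6–5, Varga advances.
Round 2: Varga vs Okafor — 4–7, Okafor advances.
The agenda winner is Okafor.

Okafor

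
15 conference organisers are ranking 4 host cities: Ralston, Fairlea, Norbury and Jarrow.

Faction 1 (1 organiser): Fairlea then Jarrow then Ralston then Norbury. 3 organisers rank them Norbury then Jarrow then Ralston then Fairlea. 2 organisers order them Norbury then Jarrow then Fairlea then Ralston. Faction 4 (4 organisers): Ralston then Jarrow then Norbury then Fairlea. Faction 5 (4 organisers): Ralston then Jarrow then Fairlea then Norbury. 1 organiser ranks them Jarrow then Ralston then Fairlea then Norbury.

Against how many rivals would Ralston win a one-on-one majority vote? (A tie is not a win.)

3

Ralston against each rival (15 organisers):
Ralston vs Fairlea: Ralston wins 12–3.
Ralston vs Norbury: 1+4+4+1 = 10 for Ralston, 5 for Norbury — Ralston by 10–5.
Ralston vs Jarrow: 4+4 = 8 for Ralston, 7 for Jarrow — Ralston by 8–7.
Ralston beats Fairlea, Norbury, Jarrow — 3 pairwise wins.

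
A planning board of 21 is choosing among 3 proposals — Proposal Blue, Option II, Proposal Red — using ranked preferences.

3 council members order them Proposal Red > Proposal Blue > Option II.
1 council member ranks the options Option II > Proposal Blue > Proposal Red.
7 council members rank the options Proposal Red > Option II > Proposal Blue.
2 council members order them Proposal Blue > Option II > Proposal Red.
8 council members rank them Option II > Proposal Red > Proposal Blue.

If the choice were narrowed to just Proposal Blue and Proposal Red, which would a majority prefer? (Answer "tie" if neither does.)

Proposal Red

Ballots ranking Proposal Blue above Proposal Red: 1 + 2 = 3.
Ballots ranking Proposal Red above Proposal Blue: 21 − 3 = 18.
Proposal Red wins the head-to-head 18–3.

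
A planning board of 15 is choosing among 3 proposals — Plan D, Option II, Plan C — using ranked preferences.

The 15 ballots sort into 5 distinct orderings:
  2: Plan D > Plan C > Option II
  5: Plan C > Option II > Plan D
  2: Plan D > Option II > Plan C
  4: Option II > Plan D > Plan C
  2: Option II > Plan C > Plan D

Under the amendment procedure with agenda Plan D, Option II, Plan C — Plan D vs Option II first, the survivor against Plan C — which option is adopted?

Round 1: Plan D vs Option II — 4–11, Option II advances.
Round 2: Option II vs Plan C — 8–7, Option II advances.
The agenda winner is Option II.

Option II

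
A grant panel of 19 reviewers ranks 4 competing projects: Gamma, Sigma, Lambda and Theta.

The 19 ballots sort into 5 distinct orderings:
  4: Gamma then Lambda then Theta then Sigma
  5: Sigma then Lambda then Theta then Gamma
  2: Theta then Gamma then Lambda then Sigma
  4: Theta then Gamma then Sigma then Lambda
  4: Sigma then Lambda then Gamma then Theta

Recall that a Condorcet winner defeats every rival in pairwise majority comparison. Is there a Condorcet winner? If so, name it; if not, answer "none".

Check each pair by majority over 19 ballots:
Gamma vs Sigma: Gamma, 10–9.
Gamma vs Lambda: Gamma, 10–9.
Gamma–Theta: Theta 11–8.
Sigma vs Lambda: Sigma, 13–6.
Sigma vs Theta: Theta, 10–9.
Lambda vs Theta: 4+5+4 = 13 for Lambda, 6 for Theta — Lambda by 13–6.
Every project loses at least once (Gamma loses to Theta; Sigma loses to Gamma; Lambda loses to Gamma; Theta loses to Lambda). The majority relation contains the cycle Gamma → Lambda → Theta → Gamma, so there is no Condorcet winner.

none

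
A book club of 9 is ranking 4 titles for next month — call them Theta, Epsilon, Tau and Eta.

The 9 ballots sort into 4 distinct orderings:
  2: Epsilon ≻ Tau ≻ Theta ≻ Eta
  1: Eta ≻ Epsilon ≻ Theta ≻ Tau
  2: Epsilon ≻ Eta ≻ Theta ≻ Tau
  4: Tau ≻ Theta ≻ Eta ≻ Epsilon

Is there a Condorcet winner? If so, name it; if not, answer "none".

none

Check each pair by majority over 9 ballots:
Theta vs Epsilon: Theta preferred on 4 ballots; Epsilon wins 5–4.
Theta vs Tau: 1+2 = 3 for Theta, 6 for Tau — Tau by 6–3.
Theta vs Eta: 2+4 = 6 for Theta, 3 for Eta — Theta by 6–3.
Epsilon vs Tau: 2+1+2 = 5 for Epsilon, 4 for Tau — Epsilon by 5–4.
Epsilon vs Eta: 2+2 = 4 for Epsilon, 5 for Eta — Eta by 5–4.
Tau vs Eta: Tau is ranked higher on 2+4 = 6 ballots, Eta on 3. Tau wins 6–3.
Every book loses at least once (Theta loses to Epsilon; Epsilon loses to Eta; Tau loses to Epsilon; Eta loses to Theta). The majority relation contains the cycle Theta beats Eta beats Epsilon beats Theta, so there is no Condorcet winner.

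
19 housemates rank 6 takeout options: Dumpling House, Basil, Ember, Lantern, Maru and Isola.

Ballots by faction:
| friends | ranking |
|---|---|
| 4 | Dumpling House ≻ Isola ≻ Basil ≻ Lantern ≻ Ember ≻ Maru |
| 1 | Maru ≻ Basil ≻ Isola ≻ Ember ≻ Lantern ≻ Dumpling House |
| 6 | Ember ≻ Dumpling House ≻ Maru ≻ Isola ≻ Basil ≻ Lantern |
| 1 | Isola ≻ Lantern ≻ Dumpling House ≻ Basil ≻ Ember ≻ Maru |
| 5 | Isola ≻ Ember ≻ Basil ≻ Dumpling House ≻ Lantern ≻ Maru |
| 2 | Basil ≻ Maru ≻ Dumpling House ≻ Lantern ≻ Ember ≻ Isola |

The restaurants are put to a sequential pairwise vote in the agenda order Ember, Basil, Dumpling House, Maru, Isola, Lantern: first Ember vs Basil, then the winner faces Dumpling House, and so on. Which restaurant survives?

Isola

Round 1: Ember vs Basil — 11–8, Ember advances.
Round 2: Ember vs Dumpling House — 12–7, Ember advances.
Round 3: Ember vs Maru — 16–3, Ember advances.
Round 4: Ember vs Isola — 8–11, Isola advances.
Round 5: Isola vs Lantern — 17–2, Isola advances.
The agenda winner is Isola.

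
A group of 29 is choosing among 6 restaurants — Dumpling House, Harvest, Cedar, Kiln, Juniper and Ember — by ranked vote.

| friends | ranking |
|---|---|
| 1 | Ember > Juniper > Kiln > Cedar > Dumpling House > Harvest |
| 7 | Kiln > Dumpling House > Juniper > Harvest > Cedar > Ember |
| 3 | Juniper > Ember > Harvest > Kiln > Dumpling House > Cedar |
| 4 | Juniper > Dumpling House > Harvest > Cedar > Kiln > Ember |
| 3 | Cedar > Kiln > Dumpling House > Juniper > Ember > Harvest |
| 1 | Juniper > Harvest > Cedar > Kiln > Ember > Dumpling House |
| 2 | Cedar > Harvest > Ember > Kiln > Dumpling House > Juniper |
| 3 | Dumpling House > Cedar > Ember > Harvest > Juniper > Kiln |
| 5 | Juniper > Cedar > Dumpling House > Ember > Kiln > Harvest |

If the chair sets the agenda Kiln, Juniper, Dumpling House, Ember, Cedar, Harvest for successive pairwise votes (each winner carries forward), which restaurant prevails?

Round 1: Kiln vs Juniper — 12–17, Juniper advances.
Round 2: Juniper vs Dumpling House — 14–15, Dumpling House advances.
Round 3: Dumpling House vs Ember — 22–7, Dumpling House advances.
Round 4: Dumpling House vs Cedar — 17–12, Dumpling House advances.
Round 5: Dumpling House vs Harvest — 23–6, Dumpling House advances.
Dumpling House survives the agenda.

Dumpling House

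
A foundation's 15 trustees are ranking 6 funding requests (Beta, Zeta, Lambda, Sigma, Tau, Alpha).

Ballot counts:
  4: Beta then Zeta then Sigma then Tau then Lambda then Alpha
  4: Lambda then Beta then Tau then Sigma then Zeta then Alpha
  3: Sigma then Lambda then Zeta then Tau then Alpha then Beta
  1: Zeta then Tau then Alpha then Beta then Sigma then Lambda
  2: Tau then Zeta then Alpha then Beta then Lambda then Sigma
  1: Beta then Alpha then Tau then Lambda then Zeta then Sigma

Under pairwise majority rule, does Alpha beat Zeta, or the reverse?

Zeta

Ballots ranking Alpha above Zeta: 1.
Ballots ranking Zeta above Alpha: 15 − 1 = 14.
Zeta wins the head-to-head 14–1.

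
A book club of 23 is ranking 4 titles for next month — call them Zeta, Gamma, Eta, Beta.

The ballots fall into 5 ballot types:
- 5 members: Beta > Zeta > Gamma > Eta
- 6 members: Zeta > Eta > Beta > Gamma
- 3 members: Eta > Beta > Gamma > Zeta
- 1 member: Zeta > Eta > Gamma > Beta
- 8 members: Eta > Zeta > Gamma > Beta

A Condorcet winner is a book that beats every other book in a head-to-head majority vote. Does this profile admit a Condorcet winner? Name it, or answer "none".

Zeta

Check each pair by majority over 23 ballots:
Zeta vs Gamma: Zeta wins 20–3.
Zeta vs Eta: 12 to 11, Zeta.
Zeta vs Beta: Zeta, 15–8.
Gamma vs Eta: Eta, 18–5.
Gamma vs Beta: 9 to 14, Beta.
Eta vs Beta: 18 to 5, Eta.
Only Zeta has no losses; Zeta is the Condorcet winner.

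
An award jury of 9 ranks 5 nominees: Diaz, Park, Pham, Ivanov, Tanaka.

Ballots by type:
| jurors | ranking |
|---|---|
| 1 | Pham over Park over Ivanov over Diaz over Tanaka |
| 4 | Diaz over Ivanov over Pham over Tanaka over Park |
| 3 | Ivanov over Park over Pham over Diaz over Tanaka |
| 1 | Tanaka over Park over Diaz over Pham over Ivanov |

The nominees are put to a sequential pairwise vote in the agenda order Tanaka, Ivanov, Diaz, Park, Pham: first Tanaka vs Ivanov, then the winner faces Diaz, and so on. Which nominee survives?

Round 1: Tanaka vs Ivanov — 1–8, Ivanov advances.
Round 2: Ivanov vs Diaz — 4–5, Diaz advances.
Round 3: Diaz vs Park — 4–5, Park advances.
Round 4: Park vs Pham — 4–5, Pham advances.
The agenda winner is Pham.

Pham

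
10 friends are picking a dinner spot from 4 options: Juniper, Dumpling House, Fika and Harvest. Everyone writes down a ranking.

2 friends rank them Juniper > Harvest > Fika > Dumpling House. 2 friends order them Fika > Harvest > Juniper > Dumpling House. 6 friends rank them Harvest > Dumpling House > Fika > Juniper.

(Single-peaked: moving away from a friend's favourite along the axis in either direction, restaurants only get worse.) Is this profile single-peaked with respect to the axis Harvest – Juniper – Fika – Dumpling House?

Axis positions: Harvest=1, Juniper=2, Fika=3, Dumpling House=4.
Faction 1 (peak Juniper at position 2): ranking walks positions 2-1-3-4, expanding outward from the peak — single-peaked.
Faction 2: ranking walks positions 3-1-2-4; Harvest is ranked above Juniper even though Juniper lies between Harvest and the peak Fika on the axis — preferences dip and rise again. Not single-peaked.
Faction 3: ranking walks positions 1-4-3-2; Dumpling House is ranked above Juniper even though Juniper lies between Dumpling House and the peak Harvest on the axis — preferences dip and rise again. Not single-peaked.
Faction 2 violates single-peakedness, so the profile is not single-peaked on this axis.

no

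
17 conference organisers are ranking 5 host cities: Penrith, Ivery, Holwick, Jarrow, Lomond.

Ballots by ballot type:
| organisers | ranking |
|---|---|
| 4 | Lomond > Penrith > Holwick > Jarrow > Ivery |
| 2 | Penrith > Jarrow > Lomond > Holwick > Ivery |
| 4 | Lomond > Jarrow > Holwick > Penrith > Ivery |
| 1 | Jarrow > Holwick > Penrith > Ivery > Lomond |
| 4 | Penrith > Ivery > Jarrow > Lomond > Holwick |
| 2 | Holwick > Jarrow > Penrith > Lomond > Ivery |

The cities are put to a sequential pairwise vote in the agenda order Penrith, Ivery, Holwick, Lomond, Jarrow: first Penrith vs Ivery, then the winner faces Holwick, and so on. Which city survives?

Penrith

Round 1: Penrith vs Ivery — 17–0, Penrith advances.
Round 2: Penrith vs Holwick — 10–7, Penrith advances.
Round 3: Penrith vs Lomond — 9–8, Penrith advances.
Round 4: Penrith vs Jarrow — 10–7, Penrith advances.
Penrith survives the agenda.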